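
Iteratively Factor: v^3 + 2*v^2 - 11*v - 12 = (v + 4)*(v^2 - 2*v - 3) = (v + 1)*(v + 4)*(v - 3)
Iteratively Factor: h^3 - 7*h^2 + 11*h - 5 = (h - 1)*(h^2 - 6*h + 5) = (h - 1)^2*(h - 5)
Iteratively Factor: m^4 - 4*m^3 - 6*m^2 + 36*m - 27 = (m - 3)*(m^3 - m^2 - 9*m + 9) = (m - 3)^2*(m^2 + 2*m - 3) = (m - 3)^2*(m + 3)*(m - 1)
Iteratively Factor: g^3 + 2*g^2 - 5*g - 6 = (g + 1)*(g^2 + g - 6) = (g + 1)*(g + 3)*(g - 2)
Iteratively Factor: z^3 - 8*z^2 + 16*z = (z - 4)*(z^2 - 4*z) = (z - 4)^2*(z)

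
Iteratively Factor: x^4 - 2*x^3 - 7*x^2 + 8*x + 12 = (x - 2)*(x^3 - 7*x - 6) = (x - 3)*(x - 2)*(x^2 + 3*x + 2) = (x - 3)*(x - 2)*(x + 2)*(x + 1)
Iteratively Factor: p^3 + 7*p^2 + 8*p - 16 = (p + 4)*(p^2 + 3*p - 4) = (p + 4)^2*(p - 1)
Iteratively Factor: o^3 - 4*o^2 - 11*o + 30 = (o + 3)*(o^2 - 7*o + 10) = (o - 5)*(o + 3)*(o - 2)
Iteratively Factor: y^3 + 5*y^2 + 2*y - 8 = (y - 1)*(y^2 + 6*y + 8) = (y - 1)*(y + 4)*(y + 2)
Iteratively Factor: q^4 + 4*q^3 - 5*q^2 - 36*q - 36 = (q - 3)*(q^3 + 7*q^2 + 16*q + 12) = (q - 3)*(q + 3)*(q^2 + 4*q + 4) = (q - 3)*(q + 2)*(q + 3)*(q + 2)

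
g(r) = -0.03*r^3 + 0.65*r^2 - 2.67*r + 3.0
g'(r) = -0.09*r^2 + 1.3*r - 2.67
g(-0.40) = 4.17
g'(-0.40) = -3.20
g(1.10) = 0.81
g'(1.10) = -1.35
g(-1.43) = 8.24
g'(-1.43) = -4.71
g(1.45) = 0.40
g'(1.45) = -0.97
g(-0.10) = 3.27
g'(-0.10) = -2.80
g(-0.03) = 3.08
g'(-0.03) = -2.71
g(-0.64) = 4.98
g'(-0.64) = -3.54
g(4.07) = 0.88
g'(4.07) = 1.13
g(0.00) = 3.00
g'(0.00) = -2.67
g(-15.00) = 290.55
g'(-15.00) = -42.42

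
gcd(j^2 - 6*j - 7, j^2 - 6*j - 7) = j^2 - 6*j - 7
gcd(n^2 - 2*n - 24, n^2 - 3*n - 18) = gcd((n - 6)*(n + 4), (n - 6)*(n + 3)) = n - 6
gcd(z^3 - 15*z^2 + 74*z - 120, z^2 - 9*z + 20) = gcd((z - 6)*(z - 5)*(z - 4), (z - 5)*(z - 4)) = z^2 - 9*z + 20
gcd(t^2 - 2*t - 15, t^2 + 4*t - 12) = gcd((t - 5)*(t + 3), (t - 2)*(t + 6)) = 1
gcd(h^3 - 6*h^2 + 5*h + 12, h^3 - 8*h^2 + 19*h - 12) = h^2 - 7*h + 12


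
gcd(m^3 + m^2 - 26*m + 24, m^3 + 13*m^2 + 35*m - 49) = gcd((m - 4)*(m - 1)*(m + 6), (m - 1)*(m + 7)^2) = m - 1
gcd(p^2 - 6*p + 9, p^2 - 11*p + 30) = 1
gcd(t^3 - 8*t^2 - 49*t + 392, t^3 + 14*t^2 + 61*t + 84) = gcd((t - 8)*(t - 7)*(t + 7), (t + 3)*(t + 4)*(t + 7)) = t + 7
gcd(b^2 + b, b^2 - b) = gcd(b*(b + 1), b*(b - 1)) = b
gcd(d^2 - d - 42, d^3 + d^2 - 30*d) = d + 6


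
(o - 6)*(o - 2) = o^2 - 8*o + 12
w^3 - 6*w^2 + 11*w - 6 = (w - 3)*(w - 2)*(w - 1)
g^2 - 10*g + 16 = (g - 8)*(g - 2)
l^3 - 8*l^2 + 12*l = l*(l - 6)*(l - 2)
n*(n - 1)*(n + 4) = n^3 + 3*n^2 - 4*n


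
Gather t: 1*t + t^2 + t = t^2 + 2*t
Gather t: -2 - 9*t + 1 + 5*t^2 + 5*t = 5*t^2 - 4*t - 1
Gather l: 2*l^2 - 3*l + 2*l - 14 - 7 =2*l^2 - l - 21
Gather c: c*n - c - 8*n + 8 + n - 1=c*(n - 1) - 7*n + 7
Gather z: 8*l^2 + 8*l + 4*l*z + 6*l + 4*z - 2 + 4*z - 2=8*l^2 + 14*l + z*(4*l + 8) - 4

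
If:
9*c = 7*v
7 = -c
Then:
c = -7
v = -9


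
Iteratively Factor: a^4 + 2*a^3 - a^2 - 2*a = (a - 1)*(a^3 + 3*a^2 + 2*a) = a*(a - 1)*(a^2 + 3*a + 2) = a*(a - 1)*(a + 1)*(a + 2)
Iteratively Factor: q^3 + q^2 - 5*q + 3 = (q - 1)*(q^2 + 2*q - 3) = (q - 1)*(q + 3)*(q - 1)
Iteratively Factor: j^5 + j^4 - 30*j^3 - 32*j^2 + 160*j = (j - 2)*(j^4 + 3*j^3 - 24*j^2 - 80*j) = (j - 2)*(j + 4)*(j^3 - j^2 - 20*j) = j*(j - 2)*(j + 4)*(j^2 - j - 20) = j*(j - 2)*(j + 4)^2*(j - 5)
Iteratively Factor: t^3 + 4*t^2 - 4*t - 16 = (t + 4)*(t^2 - 4) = (t + 2)*(t + 4)*(t - 2)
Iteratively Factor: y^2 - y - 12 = (y - 4)*(y + 3)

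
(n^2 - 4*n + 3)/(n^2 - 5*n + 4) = (n - 3)/(n - 4)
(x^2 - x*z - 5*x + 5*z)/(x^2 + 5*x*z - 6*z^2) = (x - 5)/(x + 6*z)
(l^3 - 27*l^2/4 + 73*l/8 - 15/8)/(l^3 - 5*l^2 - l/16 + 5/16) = 2*(2*l - 3)/(4*l + 1)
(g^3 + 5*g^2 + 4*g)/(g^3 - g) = (g + 4)/(g - 1)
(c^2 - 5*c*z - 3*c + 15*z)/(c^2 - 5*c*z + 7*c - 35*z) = (c - 3)/(c + 7)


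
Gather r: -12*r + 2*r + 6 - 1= 5 - 10*r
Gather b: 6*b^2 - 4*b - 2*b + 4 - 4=6*b^2 - 6*b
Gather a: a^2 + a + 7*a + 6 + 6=a^2 + 8*a + 12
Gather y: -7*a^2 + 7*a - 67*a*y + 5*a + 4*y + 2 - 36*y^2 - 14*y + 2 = -7*a^2 + 12*a - 36*y^2 + y*(-67*a - 10) + 4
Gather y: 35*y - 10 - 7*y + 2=28*y - 8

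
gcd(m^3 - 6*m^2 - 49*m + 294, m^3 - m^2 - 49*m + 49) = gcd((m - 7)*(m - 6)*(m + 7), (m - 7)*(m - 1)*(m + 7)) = m^2 - 49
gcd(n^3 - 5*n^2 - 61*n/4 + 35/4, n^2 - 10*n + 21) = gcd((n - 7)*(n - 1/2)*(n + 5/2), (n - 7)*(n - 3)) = n - 7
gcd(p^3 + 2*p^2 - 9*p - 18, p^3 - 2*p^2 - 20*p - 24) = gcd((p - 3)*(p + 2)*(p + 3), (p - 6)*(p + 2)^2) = p + 2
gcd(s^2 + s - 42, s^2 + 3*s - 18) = 1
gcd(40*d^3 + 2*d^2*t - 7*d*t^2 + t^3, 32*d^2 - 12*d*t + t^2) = -4*d + t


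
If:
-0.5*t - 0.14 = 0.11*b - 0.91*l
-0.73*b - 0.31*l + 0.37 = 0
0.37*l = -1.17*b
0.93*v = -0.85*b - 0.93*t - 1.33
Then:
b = -1.48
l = 4.67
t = 8.55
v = -8.63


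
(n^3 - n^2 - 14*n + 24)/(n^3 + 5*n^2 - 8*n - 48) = (n - 2)/(n + 4)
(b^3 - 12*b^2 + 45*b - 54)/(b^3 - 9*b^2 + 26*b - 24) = (b^2 - 9*b + 18)/(b^2 - 6*b + 8)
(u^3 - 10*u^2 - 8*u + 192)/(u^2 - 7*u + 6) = (u^2 - 4*u - 32)/(u - 1)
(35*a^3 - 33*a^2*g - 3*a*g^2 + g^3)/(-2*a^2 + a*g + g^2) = (-35*a^2 - 2*a*g + g^2)/(2*a + g)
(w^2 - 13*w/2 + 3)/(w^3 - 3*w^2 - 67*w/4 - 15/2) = 2*(2*w - 1)/(4*w^2 + 12*w + 5)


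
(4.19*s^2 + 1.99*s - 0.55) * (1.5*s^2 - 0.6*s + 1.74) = 6.285*s^4 + 0.471*s^3 + 5.2716*s^2 + 3.7926*s - 0.957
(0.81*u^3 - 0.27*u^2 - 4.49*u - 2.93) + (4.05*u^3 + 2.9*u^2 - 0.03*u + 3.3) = 4.86*u^3 + 2.63*u^2 - 4.52*u + 0.37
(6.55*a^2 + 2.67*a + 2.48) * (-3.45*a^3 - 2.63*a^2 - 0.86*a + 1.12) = -22.5975*a^5 - 26.438*a^4 - 21.2111*a^3 - 1.4826*a^2 + 0.8576*a + 2.7776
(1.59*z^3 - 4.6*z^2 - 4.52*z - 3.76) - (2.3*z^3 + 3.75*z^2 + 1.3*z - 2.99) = -0.71*z^3 - 8.35*z^2 - 5.82*z - 0.77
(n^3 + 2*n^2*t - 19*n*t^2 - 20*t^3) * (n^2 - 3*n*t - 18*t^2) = n^5 - n^4*t - 43*n^3*t^2 + n^2*t^3 + 402*n*t^4 + 360*t^5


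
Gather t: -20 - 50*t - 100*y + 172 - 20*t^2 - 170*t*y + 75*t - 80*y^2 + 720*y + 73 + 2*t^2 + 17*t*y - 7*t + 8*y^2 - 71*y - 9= -18*t^2 + t*(18 - 153*y) - 72*y^2 + 549*y + 216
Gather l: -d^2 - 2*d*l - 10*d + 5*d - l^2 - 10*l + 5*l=-d^2 - 5*d - l^2 + l*(-2*d - 5)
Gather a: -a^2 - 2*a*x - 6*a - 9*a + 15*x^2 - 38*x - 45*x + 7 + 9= -a^2 + a*(-2*x - 15) + 15*x^2 - 83*x + 16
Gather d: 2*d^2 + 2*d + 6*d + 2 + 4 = 2*d^2 + 8*d + 6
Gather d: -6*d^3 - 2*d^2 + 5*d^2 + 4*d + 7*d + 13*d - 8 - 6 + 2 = -6*d^3 + 3*d^2 + 24*d - 12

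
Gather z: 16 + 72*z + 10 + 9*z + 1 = 81*z + 27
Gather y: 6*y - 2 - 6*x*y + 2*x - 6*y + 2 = -6*x*y + 2*x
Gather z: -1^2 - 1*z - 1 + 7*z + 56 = 6*z + 54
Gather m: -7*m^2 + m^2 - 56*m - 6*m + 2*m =-6*m^2 - 60*m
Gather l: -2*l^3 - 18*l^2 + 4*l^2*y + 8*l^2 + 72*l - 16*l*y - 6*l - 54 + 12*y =-2*l^3 + l^2*(4*y - 10) + l*(66 - 16*y) + 12*y - 54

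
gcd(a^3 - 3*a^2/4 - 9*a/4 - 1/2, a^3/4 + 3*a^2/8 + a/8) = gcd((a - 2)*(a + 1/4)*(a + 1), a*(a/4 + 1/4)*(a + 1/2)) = a + 1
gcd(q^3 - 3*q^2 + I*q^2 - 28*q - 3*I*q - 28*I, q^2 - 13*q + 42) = q - 7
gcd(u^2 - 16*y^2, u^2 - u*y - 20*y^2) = u + 4*y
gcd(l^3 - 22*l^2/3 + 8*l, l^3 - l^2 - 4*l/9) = l^2 - 4*l/3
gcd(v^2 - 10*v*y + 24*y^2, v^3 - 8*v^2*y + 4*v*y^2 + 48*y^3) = v^2 - 10*v*y + 24*y^2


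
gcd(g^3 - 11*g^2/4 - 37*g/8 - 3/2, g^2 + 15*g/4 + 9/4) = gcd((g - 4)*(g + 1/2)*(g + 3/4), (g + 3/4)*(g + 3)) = g + 3/4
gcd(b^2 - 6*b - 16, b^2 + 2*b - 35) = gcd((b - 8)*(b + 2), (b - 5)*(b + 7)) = 1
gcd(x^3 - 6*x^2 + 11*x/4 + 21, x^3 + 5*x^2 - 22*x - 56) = x - 4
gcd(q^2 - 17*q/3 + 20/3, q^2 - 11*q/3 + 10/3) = q - 5/3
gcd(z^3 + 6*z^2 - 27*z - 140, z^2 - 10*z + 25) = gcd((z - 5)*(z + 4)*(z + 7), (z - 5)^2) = z - 5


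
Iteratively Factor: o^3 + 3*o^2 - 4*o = (o)*(o^2 + 3*o - 4) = o*(o + 4)*(o - 1)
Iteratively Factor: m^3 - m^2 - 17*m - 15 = (m - 5)*(m^2 + 4*m + 3) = (m - 5)*(m + 3)*(m + 1)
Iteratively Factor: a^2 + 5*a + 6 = (a + 3)*(a + 2)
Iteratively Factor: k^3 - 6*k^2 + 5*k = (k - 5)*(k^2 - k) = (k - 5)*(k - 1)*(k)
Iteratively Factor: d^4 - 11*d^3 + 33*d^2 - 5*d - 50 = (d + 1)*(d^3 - 12*d^2 + 45*d - 50) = (d - 5)*(d + 1)*(d^2 - 7*d + 10) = (d - 5)*(d - 2)*(d + 1)*(d - 5)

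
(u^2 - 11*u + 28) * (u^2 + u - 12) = u^4 - 10*u^3 + 5*u^2 + 160*u - 336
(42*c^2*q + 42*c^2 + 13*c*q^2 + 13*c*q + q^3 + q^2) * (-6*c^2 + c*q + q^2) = -252*c^4*q - 252*c^4 - 36*c^3*q^2 - 36*c^3*q + 49*c^2*q^3 + 49*c^2*q^2 + 14*c*q^4 + 14*c*q^3 + q^5 + q^4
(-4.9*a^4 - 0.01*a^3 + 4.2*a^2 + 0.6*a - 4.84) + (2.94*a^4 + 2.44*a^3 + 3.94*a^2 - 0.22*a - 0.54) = -1.96*a^4 + 2.43*a^3 + 8.14*a^2 + 0.38*a - 5.38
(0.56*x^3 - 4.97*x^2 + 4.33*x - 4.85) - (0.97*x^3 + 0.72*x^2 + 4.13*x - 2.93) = -0.41*x^3 - 5.69*x^2 + 0.2*x - 1.92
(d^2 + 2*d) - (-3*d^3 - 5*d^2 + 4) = 3*d^3 + 6*d^2 + 2*d - 4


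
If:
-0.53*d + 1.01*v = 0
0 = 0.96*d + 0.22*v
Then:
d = 0.00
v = 0.00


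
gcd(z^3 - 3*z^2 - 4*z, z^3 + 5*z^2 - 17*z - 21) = z + 1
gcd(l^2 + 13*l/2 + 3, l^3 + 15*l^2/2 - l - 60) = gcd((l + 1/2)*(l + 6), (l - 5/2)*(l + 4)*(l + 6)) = l + 6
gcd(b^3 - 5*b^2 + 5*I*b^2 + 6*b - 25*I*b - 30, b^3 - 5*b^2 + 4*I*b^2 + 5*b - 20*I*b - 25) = b^2 + b*(-5 - I) + 5*I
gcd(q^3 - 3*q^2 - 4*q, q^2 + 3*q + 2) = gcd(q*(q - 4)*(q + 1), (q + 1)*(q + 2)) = q + 1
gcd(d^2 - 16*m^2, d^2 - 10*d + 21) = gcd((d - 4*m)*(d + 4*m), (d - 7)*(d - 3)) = 1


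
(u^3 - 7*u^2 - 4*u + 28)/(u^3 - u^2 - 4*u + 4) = (u - 7)/(u - 1)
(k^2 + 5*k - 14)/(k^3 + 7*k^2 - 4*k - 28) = 1/(k + 2)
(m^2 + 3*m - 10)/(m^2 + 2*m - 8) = (m + 5)/(m + 4)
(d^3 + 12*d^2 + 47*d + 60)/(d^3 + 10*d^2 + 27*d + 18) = (d^2 + 9*d + 20)/(d^2 + 7*d + 6)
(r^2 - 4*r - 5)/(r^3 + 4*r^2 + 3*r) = (r - 5)/(r*(r + 3))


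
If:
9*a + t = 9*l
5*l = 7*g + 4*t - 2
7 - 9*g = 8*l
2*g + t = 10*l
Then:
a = 433/2907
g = 229/323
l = 25/323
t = -208/323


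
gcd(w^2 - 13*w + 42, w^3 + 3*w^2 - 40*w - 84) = w - 6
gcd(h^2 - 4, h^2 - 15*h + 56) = 1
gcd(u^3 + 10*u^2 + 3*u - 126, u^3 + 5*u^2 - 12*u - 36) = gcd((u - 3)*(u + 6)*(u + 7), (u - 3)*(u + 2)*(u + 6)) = u^2 + 3*u - 18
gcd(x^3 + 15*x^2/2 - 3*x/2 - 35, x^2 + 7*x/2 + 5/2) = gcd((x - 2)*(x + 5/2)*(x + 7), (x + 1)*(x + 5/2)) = x + 5/2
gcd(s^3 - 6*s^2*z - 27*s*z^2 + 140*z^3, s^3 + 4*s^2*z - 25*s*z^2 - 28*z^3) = -s + 4*z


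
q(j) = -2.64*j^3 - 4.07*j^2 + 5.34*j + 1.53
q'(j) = -7.92*j^2 - 8.14*j + 5.34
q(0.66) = 2.52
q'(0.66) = -3.48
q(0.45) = 2.87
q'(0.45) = 0.07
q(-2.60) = 6.53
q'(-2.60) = -27.04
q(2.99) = -89.46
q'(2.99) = -89.80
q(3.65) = -161.58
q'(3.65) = -129.89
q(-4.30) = 113.21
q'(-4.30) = -106.10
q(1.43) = -6.88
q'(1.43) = -22.50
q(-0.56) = -2.27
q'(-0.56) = 7.41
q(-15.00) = 7915.68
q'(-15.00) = -1654.56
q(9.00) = -2204.64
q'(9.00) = -709.44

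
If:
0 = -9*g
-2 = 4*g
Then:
No Solution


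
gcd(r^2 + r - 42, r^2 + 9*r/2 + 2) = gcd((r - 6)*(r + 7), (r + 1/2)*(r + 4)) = 1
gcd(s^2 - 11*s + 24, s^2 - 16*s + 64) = s - 8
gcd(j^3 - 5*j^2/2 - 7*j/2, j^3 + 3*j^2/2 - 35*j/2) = j^2 - 7*j/2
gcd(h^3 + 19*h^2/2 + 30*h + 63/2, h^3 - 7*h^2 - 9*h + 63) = h + 3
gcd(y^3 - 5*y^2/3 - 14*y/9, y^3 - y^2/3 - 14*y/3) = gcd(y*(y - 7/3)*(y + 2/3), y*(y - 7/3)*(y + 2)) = y^2 - 7*y/3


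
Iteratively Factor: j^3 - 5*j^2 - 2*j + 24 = (j - 4)*(j^2 - j - 6) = (j - 4)*(j + 2)*(j - 3)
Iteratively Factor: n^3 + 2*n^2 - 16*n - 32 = (n + 4)*(n^2 - 2*n - 8) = (n + 2)*(n + 4)*(n - 4)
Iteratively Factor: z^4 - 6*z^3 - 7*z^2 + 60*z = (z - 4)*(z^3 - 2*z^2 - 15*z) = (z - 5)*(z - 4)*(z^2 + 3*z) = (z - 5)*(z - 4)*(z + 3)*(z)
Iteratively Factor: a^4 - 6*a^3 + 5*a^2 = (a)*(a^3 - 6*a^2 + 5*a) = a*(a - 1)*(a^2 - 5*a) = a*(a - 5)*(a - 1)*(a)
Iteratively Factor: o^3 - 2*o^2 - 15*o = (o - 5)*(o^2 + 3*o) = (o - 5)*(o + 3)*(o)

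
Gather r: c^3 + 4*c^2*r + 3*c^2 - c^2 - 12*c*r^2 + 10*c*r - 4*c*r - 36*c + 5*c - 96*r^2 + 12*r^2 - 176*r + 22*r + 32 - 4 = c^3 + 2*c^2 - 31*c + r^2*(-12*c - 84) + r*(4*c^2 + 6*c - 154) + 28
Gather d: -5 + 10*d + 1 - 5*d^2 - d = -5*d^2 + 9*d - 4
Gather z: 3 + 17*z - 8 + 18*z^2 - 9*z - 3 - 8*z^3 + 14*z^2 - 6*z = -8*z^3 + 32*z^2 + 2*z - 8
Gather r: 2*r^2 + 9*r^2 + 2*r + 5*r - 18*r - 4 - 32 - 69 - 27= 11*r^2 - 11*r - 132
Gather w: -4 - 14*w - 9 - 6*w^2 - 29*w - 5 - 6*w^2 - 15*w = -12*w^2 - 58*w - 18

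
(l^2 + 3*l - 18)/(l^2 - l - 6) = (l + 6)/(l + 2)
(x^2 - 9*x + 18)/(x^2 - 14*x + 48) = (x - 3)/(x - 8)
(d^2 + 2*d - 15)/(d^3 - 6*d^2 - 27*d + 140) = (d - 3)/(d^2 - 11*d + 28)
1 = 1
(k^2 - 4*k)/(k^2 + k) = (k - 4)/(k + 1)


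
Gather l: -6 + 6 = 0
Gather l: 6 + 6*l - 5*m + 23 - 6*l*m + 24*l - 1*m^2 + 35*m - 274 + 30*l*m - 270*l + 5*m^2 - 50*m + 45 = l*(24*m - 240) + 4*m^2 - 20*m - 200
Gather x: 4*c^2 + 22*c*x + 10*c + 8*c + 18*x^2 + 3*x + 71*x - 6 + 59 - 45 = 4*c^2 + 18*c + 18*x^2 + x*(22*c + 74) + 8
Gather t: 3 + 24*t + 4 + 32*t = 56*t + 7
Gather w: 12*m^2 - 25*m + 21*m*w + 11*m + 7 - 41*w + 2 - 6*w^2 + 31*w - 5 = 12*m^2 - 14*m - 6*w^2 + w*(21*m - 10) + 4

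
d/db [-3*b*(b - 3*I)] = -6*b + 9*I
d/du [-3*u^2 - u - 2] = -6*u - 1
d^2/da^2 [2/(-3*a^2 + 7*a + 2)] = 4*(-9*a^2 + 21*a + (6*a - 7)^2 + 6)/(-3*a^2 + 7*a + 2)^3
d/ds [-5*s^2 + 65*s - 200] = 65 - 10*s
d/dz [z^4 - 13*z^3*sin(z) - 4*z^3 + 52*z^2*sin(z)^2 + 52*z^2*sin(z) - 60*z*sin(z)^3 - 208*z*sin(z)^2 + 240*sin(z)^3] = -13*z^3*cos(z) + 4*z^3 - 39*z^2*sin(z) + 52*z^2*sin(2*z) + 52*z^2*cos(z) - 12*z^2 - 180*z*sin(z)^2*cos(z) + 104*z*sin(z)^2 + 104*z*sin(z) - 208*z*sin(2*z) - 60*sin(z)^3 + 720*sin(z)^2*cos(z) - 208*sin(z)^2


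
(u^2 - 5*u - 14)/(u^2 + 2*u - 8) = (u^2 - 5*u - 14)/(u^2 + 2*u - 8)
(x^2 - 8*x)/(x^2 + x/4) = 4*(x - 8)/(4*x + 1)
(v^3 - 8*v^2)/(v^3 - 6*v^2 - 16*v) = v/(v + 2)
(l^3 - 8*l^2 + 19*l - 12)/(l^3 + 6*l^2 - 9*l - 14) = (l^3 - 8*l^2 + 19*l - 12)/(l^3 + 6*l^2 - 9*l - 14)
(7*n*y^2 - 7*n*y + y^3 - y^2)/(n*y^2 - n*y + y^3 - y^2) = (7*n + y)/(n + y)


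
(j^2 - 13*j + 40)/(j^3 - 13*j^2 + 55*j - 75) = (j - 8)/(j^2 - 8*j + 15)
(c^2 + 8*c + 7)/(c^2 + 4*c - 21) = (c + 1)/(c - 3)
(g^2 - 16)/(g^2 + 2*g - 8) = (g - 4)/(g - 2)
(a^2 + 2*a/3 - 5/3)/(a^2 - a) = (a + 5/3)/a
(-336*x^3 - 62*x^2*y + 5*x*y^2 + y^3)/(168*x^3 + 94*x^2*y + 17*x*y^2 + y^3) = (-8*x + y)/(4*x + y)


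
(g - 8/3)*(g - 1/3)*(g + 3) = g^3 - 73*g/9 + 8/3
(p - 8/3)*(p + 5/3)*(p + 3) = p^3 + 2*p^2 - 67*p/9 - 40/3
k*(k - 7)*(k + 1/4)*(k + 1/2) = k^4 - 25*k^3/4 - 41*k^2/8 - 7*k/8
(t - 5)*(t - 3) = t^2 - 8*t + 15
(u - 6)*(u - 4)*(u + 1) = u^3 - 9*u^2 + 14*u + 24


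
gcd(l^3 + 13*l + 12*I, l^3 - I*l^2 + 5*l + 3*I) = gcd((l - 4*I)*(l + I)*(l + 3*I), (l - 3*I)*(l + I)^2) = l + I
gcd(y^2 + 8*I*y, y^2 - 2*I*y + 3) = 1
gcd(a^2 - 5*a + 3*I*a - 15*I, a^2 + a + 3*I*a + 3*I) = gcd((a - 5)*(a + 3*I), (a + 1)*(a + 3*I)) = a + 3*I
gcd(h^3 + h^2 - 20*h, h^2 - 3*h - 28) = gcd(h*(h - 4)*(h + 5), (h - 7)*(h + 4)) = 1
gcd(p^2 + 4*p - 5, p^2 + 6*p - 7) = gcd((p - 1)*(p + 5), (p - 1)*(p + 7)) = p - 1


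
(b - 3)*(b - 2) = b^2 - 5*b + 6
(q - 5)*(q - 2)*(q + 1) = q^3 - 6*q^2 + 3*q + 10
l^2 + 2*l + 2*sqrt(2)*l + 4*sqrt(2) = (l + 2)*(l + 2*sqrt(2))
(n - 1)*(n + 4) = n^2 + 3*n - 4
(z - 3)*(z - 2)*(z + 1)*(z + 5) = z^4 + z^3 - 19*z^2 + 11*z + 30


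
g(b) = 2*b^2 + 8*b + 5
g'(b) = 4*b + 8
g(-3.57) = 1.93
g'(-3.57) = -6.28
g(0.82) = 12.90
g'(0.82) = 11.28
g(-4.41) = 8.62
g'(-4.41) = -9.64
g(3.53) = 58.16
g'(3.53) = 22.12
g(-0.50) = 1.50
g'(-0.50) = 6.00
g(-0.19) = 3.55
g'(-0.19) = 7.24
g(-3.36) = 0.70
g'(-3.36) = -5.44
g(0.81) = 12.79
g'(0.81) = 11.24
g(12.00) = 389.00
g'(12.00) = 56.00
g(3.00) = 47.00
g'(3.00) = 20.00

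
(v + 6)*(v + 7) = v^2 + 13*v + 42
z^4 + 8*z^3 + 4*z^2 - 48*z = z*(z - 2)*(z + 4)*(z + 6)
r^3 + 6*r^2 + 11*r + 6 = (r + 1)*(r + 2)*(r + 3)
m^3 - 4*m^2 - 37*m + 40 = (m - 8)*(m - 1)*(m + 5)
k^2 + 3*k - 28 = (k - 4)*(k + 7)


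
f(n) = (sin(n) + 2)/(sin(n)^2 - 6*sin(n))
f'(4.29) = -0.15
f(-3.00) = 2.14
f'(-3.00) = -16.54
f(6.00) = 0.98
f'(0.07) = 67.93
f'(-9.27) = -13.82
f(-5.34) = -0.67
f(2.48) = -0.79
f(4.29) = 0.17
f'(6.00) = 4.07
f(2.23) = -0.68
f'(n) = (-2*sin(n)*cos(n) + 6*cos(n))*(sin(n) + 2)/(sin(n)^2 - 6*sin(n))^2 + cos(n)/(sin(n)^2 - 6*sin(n))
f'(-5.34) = 0.27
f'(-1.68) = -0.03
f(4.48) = 0.15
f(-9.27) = 1.95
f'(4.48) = -0.07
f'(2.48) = -0.66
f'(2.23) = -0.30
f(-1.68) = 0.14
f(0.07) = -4.99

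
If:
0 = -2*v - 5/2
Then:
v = -5/4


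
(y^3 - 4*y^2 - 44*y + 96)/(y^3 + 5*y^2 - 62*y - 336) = (y - 2)/(y + 7)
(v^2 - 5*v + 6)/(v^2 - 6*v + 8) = (v - 3)/(v - 4)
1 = 1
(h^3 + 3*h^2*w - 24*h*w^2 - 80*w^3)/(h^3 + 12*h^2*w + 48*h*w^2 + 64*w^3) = (h - 5*w)/(h + 4*w)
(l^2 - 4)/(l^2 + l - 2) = (l - 2)/(l - 1)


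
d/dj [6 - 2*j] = -2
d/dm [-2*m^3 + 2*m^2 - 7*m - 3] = -6*m^2 + 4*m - 7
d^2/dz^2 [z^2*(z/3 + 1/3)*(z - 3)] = 4*z^2 - 4*z - 2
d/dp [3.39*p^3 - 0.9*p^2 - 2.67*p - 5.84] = 10.17*p^2 - 1.8*p - 2.67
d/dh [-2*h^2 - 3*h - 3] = -4*h - 3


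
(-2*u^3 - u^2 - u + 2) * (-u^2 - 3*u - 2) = 2*u^5 + 7*u^4 + 8*u^3 + 3*u^2 - 4*u - 4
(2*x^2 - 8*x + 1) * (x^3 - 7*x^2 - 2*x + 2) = 2*x^5 - 22*x^4 + 53*x^3 + 13*x^2 - 18*x + 2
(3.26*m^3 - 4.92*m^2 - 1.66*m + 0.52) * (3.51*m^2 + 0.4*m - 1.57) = 11.4426*m^5 - 15.9652*m^4 - 12.9128*m^3 + 8.8856*m^2 + 2.8142*m - 0.8164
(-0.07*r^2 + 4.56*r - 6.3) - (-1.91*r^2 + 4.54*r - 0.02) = 1.84*r^2 + 0.0199999999999996*r - 6.28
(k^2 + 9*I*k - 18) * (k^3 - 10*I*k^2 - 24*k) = k^5 - I*k^4 + 48*k^3 - 36*I*k^2 + 432*k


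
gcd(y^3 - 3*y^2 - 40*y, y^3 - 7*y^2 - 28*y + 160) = y^2 - 3*y - 40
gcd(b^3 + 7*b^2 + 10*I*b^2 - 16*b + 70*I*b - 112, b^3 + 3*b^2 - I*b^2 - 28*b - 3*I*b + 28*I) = b + 7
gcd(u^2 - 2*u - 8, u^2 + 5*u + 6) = u + 2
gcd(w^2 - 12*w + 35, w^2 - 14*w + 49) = w - 7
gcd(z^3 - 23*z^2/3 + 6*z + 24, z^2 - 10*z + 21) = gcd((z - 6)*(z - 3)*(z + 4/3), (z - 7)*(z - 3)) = z - 3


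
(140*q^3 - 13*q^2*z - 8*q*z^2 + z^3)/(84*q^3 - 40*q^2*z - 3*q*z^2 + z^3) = (-20*q^2 - q*z + z^2)/(-12*q^2 + 4*q*z + z^2)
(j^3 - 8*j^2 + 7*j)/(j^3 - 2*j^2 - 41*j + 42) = j/(j + 6)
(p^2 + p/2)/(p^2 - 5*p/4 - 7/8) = 4*p/(4*p - 7)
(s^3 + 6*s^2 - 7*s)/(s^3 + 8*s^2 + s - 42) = s*(s - 1)/(s^2 + s - 6)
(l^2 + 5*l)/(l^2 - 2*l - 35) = l/(l - 7)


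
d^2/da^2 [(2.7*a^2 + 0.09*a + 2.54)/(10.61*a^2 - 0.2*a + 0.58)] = (4.54747350886464e-13*a^4 + 31.721778*a^3 + 1615.907244*a^2 - 35.662332*a - 29.220664)/(1194.389981*a^6 - 67.54326*a^5 + 197.148654*a^4 - 7.39256*a^3 + 10.777212*a^2 - 0.20184*a + 0.195112)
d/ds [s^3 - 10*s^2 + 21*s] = 3*s^2 - 20*s + 21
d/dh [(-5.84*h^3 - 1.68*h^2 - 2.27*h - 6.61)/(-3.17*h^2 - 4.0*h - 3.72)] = (18.5128*h^4 + 46.72*h^3 + 64.6985*h^2 - 29.4082*h - 17.9956)/(10.0489*h^4 + 25.36*h^3 + 39.5848*h^2 + 29.76*h + 13.8384)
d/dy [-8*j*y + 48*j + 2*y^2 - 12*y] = -8*j + 4*y - 12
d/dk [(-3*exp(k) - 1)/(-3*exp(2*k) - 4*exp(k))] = (-9*exp(2*k) - 6*exp(k) - 4)*exp(-k)/(9*exp(2*k) + 24*exp(k) + 16)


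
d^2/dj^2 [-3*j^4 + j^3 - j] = 6*j*(1 - 6*j)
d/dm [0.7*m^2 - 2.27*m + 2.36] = 1.4*m - 2.27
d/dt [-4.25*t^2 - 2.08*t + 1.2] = -8.5*t - 2.08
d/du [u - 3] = 1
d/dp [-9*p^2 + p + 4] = 1 - 18*p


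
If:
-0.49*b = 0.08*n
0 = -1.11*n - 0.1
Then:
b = 0.01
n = -0.09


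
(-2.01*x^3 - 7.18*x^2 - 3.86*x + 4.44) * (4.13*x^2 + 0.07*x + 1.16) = -8.3013*x^5 - 29.7941*x^4 - 18.776*x^3 + 9.7382*x^2 - 4.1668*x + 5.1504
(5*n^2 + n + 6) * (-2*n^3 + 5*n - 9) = -10*n^5 - 2*n^4 + 13*n^3 - 40*n^2 + 21*n - 54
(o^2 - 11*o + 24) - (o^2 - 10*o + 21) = 3 - o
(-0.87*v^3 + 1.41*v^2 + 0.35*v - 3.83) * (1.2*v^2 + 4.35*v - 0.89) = -1.044*v^5 - 2.0925*v^4 + 7.3278*v^3 - 4.3284*v^2 - 16.972*v + 3.4087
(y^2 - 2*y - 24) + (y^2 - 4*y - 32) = 2*y^2 - 6*y - 56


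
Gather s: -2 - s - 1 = -s - 3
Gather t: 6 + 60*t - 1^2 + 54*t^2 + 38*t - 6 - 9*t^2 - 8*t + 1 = 45*t^2 + 90*t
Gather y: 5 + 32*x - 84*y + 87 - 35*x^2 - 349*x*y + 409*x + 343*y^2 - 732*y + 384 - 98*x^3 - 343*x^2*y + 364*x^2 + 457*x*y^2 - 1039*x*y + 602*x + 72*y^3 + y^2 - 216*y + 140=-98*x^3 + 329*x^2 + 1043*x + 72*y^3 + y^2*(457*x + 344) + y*(-343*x^2 - 1388*x - 1032) + 616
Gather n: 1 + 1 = 2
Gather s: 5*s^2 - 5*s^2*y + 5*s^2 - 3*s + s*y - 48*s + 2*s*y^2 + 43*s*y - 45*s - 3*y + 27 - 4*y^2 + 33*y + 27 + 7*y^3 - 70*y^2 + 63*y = s^2*(10 - 5*y) + s*(2*y^2 + 44*y - 96) + 7*y^3 - 74*y^2 + 93*y + 54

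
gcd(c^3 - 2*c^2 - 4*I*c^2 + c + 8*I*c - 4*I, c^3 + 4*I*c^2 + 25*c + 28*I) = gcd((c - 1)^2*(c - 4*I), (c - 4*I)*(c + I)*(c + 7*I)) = c - 4*I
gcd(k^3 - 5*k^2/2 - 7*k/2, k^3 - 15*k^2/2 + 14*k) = k^2 - 7*k/2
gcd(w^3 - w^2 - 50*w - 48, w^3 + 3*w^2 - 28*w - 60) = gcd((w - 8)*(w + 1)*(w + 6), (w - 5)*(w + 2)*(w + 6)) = w + 6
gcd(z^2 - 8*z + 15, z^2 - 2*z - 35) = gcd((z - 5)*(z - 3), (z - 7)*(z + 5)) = 1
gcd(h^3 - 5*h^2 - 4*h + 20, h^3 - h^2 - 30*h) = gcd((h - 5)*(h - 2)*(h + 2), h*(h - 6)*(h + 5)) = 1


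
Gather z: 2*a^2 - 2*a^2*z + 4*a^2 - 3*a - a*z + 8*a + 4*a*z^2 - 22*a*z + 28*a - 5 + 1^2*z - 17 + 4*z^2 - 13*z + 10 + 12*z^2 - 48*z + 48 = 6*a^2 + 33*a + z^2*(4*a + 16) + z*(-2*a^2 - 23*a - 60) + 36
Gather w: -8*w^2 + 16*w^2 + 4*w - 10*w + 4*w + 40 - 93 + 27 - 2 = 8*w^2 - 2*w - 28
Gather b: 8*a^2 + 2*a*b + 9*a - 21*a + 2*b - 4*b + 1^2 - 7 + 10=8*a^2 - 12*a + b*(2*a - 2) + 4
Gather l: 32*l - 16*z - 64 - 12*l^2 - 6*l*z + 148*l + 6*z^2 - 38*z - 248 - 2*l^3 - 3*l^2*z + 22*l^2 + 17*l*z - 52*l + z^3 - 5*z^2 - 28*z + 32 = -2*l^3 + l^2*(10 - 3*z) + l*(11*z + 128) + z^3 + z^2 - 82*z - 280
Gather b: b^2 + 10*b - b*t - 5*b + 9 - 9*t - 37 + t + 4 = b^2 + b*(5 - t) - 8*t - 24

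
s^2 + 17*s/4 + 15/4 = (s + 5/4)*(s + 3)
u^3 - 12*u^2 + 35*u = u*(u - 7)*(u - 5)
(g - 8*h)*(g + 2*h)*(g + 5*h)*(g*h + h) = g^4*h - g^3*h^2 + g^3*h - 46*g^2*h^3 - g^2*h^2 - 80*g*h^4 - 46*g*h^3 - 80*h^4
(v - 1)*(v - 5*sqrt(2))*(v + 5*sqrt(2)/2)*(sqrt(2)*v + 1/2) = sqrt(2)*v^4 - 9*v^3/2 - sqrt(2)*v^3 - 105*sqrt(2)*v^2/4 + 9*v^2/2 - 25*v/2 + 105*sqrt(2)*v/4 + 25/2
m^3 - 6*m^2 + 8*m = m*(m - 4)*(m - 2)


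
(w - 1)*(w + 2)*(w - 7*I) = w^3 + w^2 - 7*I*w^2 - 2*w - 7*I*w + 14*I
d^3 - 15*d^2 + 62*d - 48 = (d - 8)*(d - 6)*(d - 1)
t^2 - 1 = (t - 1)*(t + 1)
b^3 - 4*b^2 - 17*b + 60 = (b - 5)*(b - 3)*(b + 4)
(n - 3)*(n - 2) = n^2 - 5*n + 6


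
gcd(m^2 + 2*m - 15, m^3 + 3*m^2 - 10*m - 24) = m - 3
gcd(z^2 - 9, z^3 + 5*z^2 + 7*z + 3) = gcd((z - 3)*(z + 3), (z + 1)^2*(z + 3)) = z + 3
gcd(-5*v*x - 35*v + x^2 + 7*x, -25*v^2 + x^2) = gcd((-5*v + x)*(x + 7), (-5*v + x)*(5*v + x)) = -5*v + x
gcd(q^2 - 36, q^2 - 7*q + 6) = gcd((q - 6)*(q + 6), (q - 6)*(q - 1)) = q - 6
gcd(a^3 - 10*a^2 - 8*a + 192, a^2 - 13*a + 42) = a - 6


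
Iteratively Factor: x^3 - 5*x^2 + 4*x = (x)*(x^2 - 5*x + 4) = x*(x - 1)*(x - 4)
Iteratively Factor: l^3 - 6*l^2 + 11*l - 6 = (l - 1)*(l^2 - 5*l + 6) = (l - 2)*(l - 1)*(l - 3)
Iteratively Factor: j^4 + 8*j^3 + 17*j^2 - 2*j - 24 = (j + 2)*(j^3 + 6*j^2 + 5*j - 12) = (j + 2)*(j + 3)*(j^2 + 3*j - 4) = (j + 2)*(j + 3)*(j + 4)*(j - 1)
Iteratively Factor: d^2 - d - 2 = (d + 1)*(d - 2)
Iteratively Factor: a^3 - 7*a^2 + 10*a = (a - 2)*(a^2 - 5*a) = (a - 5)*(a - 2)*(a)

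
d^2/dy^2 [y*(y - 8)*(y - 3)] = 6*y - 22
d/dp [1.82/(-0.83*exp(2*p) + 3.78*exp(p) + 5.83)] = (3.0212*exp(p) - 6.8796)*exp(p)/(-0.83*exp(2*p) + 3.78*exp(p) + 5.83)^2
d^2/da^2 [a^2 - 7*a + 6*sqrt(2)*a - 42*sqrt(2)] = 2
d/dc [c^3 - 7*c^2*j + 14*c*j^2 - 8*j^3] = 3*c^2 - 14*c*j + 14*j^2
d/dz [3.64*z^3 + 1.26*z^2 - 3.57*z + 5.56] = 10.92*z^2 + 2.52*z - 3.57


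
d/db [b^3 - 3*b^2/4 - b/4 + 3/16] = 3*b^2 - 3*b/2 - 1/4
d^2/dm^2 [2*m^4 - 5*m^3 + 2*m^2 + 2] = 24*m^2 - 30*m + 4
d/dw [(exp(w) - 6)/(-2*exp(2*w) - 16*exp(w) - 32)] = (exp(w) - 16)*exp(w)/(2*(exp(3*w) + 12*exp(2*w) + 48*exp(w) + 64))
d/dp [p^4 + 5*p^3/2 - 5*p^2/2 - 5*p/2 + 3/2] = 4*p^3 + 15*p^2/2 - 5*p - 5/2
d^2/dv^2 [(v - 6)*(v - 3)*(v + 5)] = 6*v - 8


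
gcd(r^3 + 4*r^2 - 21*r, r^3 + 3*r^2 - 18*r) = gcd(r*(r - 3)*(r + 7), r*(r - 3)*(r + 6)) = r^2 - 3*r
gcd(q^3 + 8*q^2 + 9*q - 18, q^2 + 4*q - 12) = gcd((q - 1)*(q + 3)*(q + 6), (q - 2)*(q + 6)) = q + 6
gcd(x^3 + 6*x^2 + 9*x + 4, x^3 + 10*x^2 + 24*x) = x + 4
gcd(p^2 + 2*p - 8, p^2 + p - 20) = 1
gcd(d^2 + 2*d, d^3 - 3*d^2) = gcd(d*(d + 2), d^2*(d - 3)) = d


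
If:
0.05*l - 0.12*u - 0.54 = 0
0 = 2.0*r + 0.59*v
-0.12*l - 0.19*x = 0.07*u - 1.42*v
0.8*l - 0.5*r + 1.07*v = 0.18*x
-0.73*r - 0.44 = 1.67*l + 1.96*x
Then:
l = 0.28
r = 0.08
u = -4.38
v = -0.26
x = -0.49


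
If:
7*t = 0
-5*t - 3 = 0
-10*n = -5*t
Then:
No Solution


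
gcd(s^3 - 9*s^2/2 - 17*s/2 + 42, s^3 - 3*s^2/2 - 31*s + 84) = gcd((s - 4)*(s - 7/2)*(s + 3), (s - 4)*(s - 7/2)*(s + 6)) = s^2 - 15*s/2 + 14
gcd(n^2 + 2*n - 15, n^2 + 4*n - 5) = n + 5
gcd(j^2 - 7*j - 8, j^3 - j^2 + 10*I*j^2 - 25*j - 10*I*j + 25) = 1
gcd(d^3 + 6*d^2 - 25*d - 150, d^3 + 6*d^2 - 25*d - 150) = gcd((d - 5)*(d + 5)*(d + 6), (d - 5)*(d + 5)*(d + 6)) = d^3 + 6*d^2 - 25*d - 150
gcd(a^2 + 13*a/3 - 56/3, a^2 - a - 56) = a + 7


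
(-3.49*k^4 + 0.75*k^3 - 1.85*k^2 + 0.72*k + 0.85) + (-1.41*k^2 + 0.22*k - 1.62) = -3.49*k^4 + 0.75*k^3 - 3.26*k^2 + 0.94*k - 0.77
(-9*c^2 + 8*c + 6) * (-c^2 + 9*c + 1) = 9*c^4 - 89*c^3 + 57*c^2 + 62*c + 6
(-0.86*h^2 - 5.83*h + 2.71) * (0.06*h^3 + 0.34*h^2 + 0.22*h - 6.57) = -0.0516*h^5 - 0.6422*h^4 - 2.0088*h^3 + 5.289*h^2 + 38.8993*h - 17.8047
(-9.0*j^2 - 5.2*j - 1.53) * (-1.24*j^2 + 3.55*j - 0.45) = 11.16*j^4 - 25.502*j^3 - 12.5128*j^2 - 3.0915*j + 0.6885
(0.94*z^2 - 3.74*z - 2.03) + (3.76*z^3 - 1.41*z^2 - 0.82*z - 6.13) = 3.76*z^3 - 0.47*z^2 - 4.56*z - 8.16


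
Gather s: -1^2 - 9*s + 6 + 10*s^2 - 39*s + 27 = 10*s^2 - 48*s + 32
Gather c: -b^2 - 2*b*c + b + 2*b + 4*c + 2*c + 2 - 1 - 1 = -b^2 + 3*b + c*(6 - 2*b)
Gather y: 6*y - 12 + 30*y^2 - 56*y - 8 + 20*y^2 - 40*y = 50*y^2 - 90*y - 20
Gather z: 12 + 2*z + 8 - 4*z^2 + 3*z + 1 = -4*z^2 + 5*z + 21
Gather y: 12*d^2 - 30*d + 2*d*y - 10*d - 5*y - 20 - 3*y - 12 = 12*d^2 - 40*d + y*(2*d - 8) - 32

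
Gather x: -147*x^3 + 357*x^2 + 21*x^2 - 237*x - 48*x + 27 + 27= -147*x^3 + 378*x^2 - 285*x + 54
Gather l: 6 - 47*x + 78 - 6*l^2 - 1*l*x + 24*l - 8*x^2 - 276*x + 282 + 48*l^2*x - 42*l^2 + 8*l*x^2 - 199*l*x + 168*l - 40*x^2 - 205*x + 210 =l^2*(48*x - 48) + l*(8*x^2 - 200*x + 192) - 48*x^2 - 528*x + 576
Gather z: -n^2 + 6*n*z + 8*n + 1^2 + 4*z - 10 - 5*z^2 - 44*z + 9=-n^2 + 8*n - 5*z^2 + z*(6*n - 40)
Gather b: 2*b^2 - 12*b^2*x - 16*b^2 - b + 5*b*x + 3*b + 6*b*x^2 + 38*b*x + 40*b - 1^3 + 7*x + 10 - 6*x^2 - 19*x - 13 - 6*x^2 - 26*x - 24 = b^2*(-12*x - 14) + b*(6*x^2 + 43*x + 42) - 12*x^2 - 38*x - 28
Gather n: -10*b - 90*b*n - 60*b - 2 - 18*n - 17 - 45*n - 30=-70*b + n*(-90*b - 63) - 49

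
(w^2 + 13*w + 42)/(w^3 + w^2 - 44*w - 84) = (w + 7)/(w^2 - 5*w - 14)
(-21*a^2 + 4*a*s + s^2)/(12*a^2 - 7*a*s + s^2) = (7*a + s)/(-4*a + s)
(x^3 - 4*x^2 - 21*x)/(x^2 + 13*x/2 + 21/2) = 2*x*(x - 7)/(2*x + 7)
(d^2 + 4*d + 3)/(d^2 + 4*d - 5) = (d^2 + 4*d + 3)/(d^2 + 4*d - 5)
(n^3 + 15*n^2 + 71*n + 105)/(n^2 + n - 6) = (n^2 + 12*n + 35)/(n - 2)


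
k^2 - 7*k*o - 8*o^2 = (k - 8*o)*(k + o)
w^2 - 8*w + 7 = (w - 7)*(w - 1)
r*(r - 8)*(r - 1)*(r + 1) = r^4 - 8*r^3 - r^2 + 8*r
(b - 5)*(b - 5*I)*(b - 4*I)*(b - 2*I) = b^4 - 5*b^3 - 11*I*b^3 - 38*b^2 + 55*I*b^2 + 190*b + 40*I*b - 200*I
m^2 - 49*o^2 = (m - 7*o)*(m + 7*o)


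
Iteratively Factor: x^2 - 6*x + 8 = (x - 2)*(x - 4)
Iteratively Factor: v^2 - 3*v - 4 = (v - 4)*(v + 1)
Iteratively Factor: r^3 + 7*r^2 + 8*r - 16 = (r - 1)*(r^2 + 8*r + 16) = (r - 1)*(r + 4)*(r + 4)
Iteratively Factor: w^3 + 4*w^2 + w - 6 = (w + 3)*(w^2 + w - 2) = (w + 2)*(w + 3)*(w - 1)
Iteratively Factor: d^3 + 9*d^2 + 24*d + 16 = (d + 4)*(d^2 + 5*d + 4) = (d + 4)^2*(d + 1)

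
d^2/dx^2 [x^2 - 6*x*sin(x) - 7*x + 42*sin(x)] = 6*x*sin(x) - 42*sin(x) - 12*cos(x) + 2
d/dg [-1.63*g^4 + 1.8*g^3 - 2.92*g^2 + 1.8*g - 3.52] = -6.52*g^3 + 5.4*g^2 - 5.84*g + 1.8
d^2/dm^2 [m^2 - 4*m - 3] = 2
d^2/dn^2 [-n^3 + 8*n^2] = 16 - 6*n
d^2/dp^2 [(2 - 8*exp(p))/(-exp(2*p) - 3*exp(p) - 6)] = (8*exp(4*p) - 32*exp(3*p) - 306*exp(2*p) - 114*exp(p) + 324)*exp(p)/(exp(6*p) + 9*exp(5*p) + 45*exp(4*p) + 135*exp(3*p) + 270*exp(2*p) + 324*exp(p) + 216)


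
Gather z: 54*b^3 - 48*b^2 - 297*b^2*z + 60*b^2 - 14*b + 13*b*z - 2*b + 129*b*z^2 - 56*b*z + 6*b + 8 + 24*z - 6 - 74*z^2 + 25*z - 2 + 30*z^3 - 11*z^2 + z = 54*b^3 + 12*b^2 - 10*b + 30*z^3 + z^2*(129*b - 85) + z*(-297*b^2 - 43*b + 50)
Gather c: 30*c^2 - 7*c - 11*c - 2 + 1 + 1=30*c^2 - 18*c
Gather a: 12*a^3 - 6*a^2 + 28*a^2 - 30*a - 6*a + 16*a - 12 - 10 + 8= 12*a^3 + 22*a^2 - 20*a - 14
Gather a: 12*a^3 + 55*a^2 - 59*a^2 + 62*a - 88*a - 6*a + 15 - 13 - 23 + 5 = 12*a^3 - 4*a^2 - 32*a - 16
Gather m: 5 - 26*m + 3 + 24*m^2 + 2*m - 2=24*m^2 - 24*m + 6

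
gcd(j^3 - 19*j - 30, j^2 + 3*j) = j + 3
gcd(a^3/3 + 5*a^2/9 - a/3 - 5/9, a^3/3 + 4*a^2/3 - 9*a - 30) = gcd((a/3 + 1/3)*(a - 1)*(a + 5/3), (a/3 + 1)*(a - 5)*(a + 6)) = 1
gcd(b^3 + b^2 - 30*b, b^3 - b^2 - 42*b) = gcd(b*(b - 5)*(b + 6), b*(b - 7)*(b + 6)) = b^2 + 6*b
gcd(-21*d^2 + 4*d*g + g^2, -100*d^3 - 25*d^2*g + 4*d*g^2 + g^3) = 1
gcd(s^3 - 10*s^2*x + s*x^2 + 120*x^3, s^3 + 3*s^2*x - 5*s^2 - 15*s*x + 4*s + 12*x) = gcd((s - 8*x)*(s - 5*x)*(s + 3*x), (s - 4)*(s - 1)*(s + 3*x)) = s + 3*x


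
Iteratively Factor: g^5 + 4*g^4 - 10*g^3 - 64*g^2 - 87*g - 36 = (g - 4)*(g^4 + 8*g^3 + 22*g^2 + 24*g + 9) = (g - 4)*(g + 3)*(g^3 + 5*g^2 + 7*g + 3) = (g - 4)*(g + 1)*(g + 3)*(g^2 + 4*g + 3) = (g - 4)*(g + 1)*(g + 3)^2*(g + 1)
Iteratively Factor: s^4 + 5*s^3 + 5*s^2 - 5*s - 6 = (s - 1)*(s^3 + 6*s^2 + 11*s + 6) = (s - 1)*(s + 1)*(s^2 + 5*s + 6) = (s - 1)*(s + 1)*(s + 2)*(s + 3)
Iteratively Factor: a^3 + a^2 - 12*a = (a)*(a^2 + a - 12) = a*(a + 4)*(a - 3)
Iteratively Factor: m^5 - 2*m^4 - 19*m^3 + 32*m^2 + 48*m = (m - 4)*(m^4 + 2*m^3 - 11*m^2 - 12*m) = (m - 4)*(m + 1)*(m^3 + m^2 - 12*m) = (m - 4)*(m - 3)*(m + 1)*(m^2 + 4*m) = (m - 4)*(m - 3)*(m + 1)*(m + 4)*(m)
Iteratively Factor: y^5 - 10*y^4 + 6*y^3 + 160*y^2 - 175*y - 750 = (y - 5)*(y^4 - 5*y^3 - 19*y^2 + 65*y + 150) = (y - 5)*(y + 2)*(y^3 - 7*y^2 - 5*y + 75) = (y - 5)^2*(y + 2)*(y^2 - 2*y - 15) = (y - 5)^2*(y + 2)*(y + 3)*(y - 5)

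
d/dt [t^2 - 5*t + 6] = 2*t - 5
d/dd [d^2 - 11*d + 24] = 2*d - 11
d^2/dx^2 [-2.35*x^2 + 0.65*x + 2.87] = -4.70000000000000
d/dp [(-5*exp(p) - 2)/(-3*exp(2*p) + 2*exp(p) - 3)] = (-15*exp(2*p) - 12*exp(p) + 19)*exp(p)/(9*exp(4*p) - 12*exp(3*p) + 22*exp(2*p) - 12*exp(p) + 9)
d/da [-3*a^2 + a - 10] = 1 - 6*a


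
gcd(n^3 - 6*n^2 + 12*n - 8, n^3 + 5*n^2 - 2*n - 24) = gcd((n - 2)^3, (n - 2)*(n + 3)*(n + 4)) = n - 2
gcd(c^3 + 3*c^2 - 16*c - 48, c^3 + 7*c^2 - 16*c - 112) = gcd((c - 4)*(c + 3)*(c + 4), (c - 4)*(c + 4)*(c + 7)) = c^2 - 16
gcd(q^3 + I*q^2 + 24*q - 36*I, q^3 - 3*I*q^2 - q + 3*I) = q - 3*I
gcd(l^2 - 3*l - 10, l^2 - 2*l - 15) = l - 5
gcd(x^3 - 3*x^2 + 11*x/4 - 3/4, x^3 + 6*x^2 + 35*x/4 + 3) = 1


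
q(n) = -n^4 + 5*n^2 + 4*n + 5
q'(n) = -4*n^3 + 10*n + 4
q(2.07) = 16.34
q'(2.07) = -10.78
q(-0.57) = 4.24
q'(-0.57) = -0.96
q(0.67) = 9.72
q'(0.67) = 9.50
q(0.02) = 5.08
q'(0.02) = 4.20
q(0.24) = 6.24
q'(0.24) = 6.34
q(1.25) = 15.37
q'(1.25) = 8.69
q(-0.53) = 4.21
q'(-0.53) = -0.70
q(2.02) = 16.83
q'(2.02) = -8.77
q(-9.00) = -6187.00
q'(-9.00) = 2830.00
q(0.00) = 5.00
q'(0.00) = 4.00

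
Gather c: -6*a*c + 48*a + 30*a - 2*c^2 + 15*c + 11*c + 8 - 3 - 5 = 78*a - 2*c^2 + c*(26 - 6*a)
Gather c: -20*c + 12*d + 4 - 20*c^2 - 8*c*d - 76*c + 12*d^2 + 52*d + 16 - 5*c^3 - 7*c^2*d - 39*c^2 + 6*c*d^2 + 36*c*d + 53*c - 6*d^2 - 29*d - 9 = -5*c^3 + c^2*(-7*d - 59) + c*(6*d^2 + 28*d - 43) + 6*d^2 + 35*d + 11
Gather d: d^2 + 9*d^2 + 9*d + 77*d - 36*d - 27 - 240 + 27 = 10*d^2 + 50*d - 240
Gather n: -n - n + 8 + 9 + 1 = 18 - 2*n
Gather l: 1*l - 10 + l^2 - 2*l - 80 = l^2 - l - 90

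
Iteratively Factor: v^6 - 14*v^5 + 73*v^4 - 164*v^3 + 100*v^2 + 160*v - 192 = (v - 3)*(v^5 - 11*v^4 + 40*v^3 - 44*v^2 - 32*v + 64) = (v - 3)*(v + 1)*(v^4 - 12*v^3 + 52*v^2 - 96*v + 64) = (v - 3)*(v - 2)*(v + 1)*(v^3 - 10*v^2 + 32*v - 32) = (v - 4)*(v - 3)*(v - 2)*(v + 1)*(v^2 - 6*v + 8) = (v - 4)*(v - 3)*(v - 2)^2*(v + 1)*(v - 4)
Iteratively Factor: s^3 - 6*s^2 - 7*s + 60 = (s - 4)*(s^2 - 2*s - 15) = (s - 4)*(s + 3)*(s - 5)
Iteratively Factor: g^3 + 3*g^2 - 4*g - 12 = (g - 2)*(g^2 + 5*g + 6) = (g - 2)*(g + 3)*(g + 2)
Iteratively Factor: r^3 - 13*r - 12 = (r - 4)*(r^2 + 4*r + 3) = (r - 4)*(r + 1)*(r + 3)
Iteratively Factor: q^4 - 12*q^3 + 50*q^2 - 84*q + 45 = (q - 3)*(q^3 - 9*q^2 + 23*q - 15) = (q - 5)*(q - 3)*(q^2 - 4*q + 3) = (q - 5)*(q - 3)*(q - 1)*(q - 3)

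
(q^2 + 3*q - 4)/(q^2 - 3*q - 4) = (-q^2 - 3*q + 4)/(-q^2 + 3*q + 4)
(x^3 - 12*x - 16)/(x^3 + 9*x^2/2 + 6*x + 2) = 2*(x - 4)/(2*x + 1)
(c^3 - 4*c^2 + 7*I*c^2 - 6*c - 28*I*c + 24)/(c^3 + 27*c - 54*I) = (c^2 + c*(-4 + I) - 4*I)/(c^2 - 6*I*c - 9)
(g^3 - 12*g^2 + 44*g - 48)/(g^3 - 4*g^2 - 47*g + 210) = (g^2 - 6*g + 8)/(g^2 + 2*g - 35)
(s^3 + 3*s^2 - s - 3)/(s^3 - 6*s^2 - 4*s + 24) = (s^3 + 3*s^2 - s - 3)/(s^3 - 6*s^2 - 4*s + 24)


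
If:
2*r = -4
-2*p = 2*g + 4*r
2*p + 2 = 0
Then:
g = 5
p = -1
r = -2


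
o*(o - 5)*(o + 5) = o^3 - 25*o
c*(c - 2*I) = c^2 - 2*I*c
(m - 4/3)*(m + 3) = m^2 + 5*m/3 - 4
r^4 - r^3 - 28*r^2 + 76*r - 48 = (r - 4)*(r - 2)*(r - 1)*(r + 6)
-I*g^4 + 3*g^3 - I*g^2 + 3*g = g*(g - I)*(g + 3*I)*(-I*g + 1)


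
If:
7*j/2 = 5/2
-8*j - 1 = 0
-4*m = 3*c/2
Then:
No Solution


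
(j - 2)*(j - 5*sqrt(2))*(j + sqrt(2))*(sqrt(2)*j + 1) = sqrt(2)*j^4 - 7*j^3 - 2*sqrt(2)*j^3 - 14*sqrt(2)*j^2 + 14*j^2 - 10*j + 28*sqrt(2)*j + 20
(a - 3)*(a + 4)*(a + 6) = a^3 + 7*a^2 - 6*a - 72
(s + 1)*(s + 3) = s^2 + 4*s + 3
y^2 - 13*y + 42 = (y - 7)*(y - 6)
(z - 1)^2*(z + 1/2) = z^3 - 3*z^2/2 + 1/2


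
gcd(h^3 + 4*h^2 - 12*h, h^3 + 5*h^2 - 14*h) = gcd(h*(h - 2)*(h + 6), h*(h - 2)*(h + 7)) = h^2 - 2*h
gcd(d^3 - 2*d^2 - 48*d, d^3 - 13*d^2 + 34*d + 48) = d - 8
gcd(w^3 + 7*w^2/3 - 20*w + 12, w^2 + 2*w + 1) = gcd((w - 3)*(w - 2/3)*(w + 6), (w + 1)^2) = 1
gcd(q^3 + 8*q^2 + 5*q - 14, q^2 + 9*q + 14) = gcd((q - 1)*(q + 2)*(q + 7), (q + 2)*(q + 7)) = q^2 + 9*q + 14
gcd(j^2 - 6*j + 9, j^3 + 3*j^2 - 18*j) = j - 3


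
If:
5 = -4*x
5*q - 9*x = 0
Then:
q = -9/4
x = -5/4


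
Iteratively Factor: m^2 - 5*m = (m - 5)*(m)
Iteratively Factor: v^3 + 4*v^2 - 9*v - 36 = (v + 4)*(v^2 - 9) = (v + 3)*(v + 4)*(v - 3)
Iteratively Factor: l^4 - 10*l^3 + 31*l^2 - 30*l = (l)*(l^3 - 10*l^2 + 31*l - 30) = l*(l - 3)*(l^2 - 7*l + 10) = l*(l - 3)*(l - 2)*(l - 5)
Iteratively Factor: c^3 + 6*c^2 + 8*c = (c + 4)*(c^2 + 2*c) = c*(c + 4)*(c + 2)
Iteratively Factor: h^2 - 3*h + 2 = (h - 1)*(h - 2)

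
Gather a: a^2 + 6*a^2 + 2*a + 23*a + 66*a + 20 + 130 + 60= 7*a^2 + 91*a + 210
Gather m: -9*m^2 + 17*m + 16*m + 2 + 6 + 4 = -9*m^2 + 33*m + 12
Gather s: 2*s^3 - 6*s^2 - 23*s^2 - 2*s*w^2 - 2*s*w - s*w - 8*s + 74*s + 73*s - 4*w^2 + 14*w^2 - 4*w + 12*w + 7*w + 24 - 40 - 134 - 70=2*s^3 - 29*s^2 + s*(-2*w^2 - 3*w + 139) + 10*w^2 + 15*w - 220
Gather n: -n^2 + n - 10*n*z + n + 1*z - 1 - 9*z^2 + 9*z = -n^2 + n*(2 - 10*z) - 9*z^2 + 10*z - 1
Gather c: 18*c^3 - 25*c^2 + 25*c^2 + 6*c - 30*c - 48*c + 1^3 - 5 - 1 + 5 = 18*c^3 - 72*c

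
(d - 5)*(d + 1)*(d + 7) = d^3 + 3*d^2 - 33*d - 35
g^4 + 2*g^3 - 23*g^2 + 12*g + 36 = (g - 3)*(g - 2)*(g + 1)*(g + 6)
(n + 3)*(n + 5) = n^2 + 8*n + 15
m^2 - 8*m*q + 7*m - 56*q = (m + 7)*(m - 8*q)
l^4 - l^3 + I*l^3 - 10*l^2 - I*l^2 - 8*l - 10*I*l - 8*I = (l - 4)*(l + 1)*(l + 2)*(l + I)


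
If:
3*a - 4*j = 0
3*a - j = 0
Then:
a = 0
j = 0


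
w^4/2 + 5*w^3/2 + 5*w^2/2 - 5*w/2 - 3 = (w/2 + 1/2)*(w - 1)*(w + 2)*(w + 3)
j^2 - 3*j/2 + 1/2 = (j - 1)*(j - 1/2)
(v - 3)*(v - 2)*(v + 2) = v^3 - 3*v^2 - 4*v + 12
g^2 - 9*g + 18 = (g - 6)*(g - 3)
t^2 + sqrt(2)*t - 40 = (t - 4*sqrt(2))*(t + 5*sqrt(2))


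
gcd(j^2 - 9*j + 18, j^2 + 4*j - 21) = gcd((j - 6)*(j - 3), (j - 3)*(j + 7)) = j - 3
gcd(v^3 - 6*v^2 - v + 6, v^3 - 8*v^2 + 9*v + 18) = v^2 - 5*v - 6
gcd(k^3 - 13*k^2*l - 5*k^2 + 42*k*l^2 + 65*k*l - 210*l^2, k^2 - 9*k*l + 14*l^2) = k - 7*l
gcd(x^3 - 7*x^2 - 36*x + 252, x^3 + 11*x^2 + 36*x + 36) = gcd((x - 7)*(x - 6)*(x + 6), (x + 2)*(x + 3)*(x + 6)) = x + 6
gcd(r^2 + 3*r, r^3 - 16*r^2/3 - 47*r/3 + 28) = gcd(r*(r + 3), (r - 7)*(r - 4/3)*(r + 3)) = r + 3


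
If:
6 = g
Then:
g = 6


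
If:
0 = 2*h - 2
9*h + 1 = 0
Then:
No Solution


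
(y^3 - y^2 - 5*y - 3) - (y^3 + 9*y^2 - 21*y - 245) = -10*y^2 + 16*y + 242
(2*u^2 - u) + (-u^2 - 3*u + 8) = u^2 - 4*u + 8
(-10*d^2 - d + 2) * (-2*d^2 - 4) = 20*d^4 + 2*d^3 + 36*d^2 + 4*d - 8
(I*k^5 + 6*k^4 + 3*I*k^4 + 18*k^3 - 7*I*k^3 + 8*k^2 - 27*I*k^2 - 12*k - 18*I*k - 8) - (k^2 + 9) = I*k^5 + 6*k^4 + 3*I*k^4 + 18*k^3 - 7*I*k^3 + 7*k^2 - 27*I*k^2 - 12*k - 18*I*k - 17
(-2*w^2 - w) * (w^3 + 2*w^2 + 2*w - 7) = -2*w^5 - 5*w^4 - 6*w^3 + 12*w^2 + 7*w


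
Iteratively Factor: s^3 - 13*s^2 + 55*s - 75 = (s - 5)*(s^2 - 8*s + 15) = (s - 5)^2*(s - 3)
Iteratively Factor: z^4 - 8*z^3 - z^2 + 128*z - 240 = (z - 5)*(z^3 - 3*z^2 - 16*z + 48) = (z - 5)*(z + 4)*(z^2 - 7*z + 12) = (z - 5)*(z - 4)*(z + 4)*(z - 3)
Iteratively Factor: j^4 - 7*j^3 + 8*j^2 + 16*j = (j - 4)*(j^3 - 3*j^2 - 4*j) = (j - 4)^2*(j^2 + j) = (j - 4)^2*(j + 1)*(j)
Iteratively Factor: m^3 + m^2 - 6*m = (m - 2)*(m^2 + 3*m) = (m - 2)*(m + 3)*(m)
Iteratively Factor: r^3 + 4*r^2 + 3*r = (r)*(r^2 + 4*r + 3) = r*(r + 1)*(r + 3)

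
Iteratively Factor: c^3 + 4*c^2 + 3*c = (c + 1)*(c^2 + 3*c) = (c + 1)*(c + 3)*(c)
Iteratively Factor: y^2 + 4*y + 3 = (y + 3)*(y + 1)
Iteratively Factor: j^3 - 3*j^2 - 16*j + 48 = (j + 4)*(j^2 - 7*j + 12) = (j - 4)*(j + 4)*(j - 3)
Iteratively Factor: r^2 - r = (r - 1)*(r)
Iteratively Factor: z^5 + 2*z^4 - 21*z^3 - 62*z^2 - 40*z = (z + 1)*(z^4 + z^3 - 22*z^2 - 40*z) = (z + 1)*(z + 4)*(z^3 - 3*z^2 - 10*z) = (z + 1)*(z + 2)*(z + 4)*(z^2 - 5*z) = (z - 5)*(z + 1)*(z + 2)*(z + 4)*(z)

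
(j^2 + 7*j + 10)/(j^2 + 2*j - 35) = (j^2 + 7*j + 10)/(j^2 + 2*j - 35)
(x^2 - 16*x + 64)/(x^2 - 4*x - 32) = (x - 8)/(x + 4)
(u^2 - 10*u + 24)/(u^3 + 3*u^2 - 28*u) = (u - 6)/(u*(u + 7))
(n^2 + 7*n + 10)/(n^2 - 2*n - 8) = (n + 5)/(n - 4)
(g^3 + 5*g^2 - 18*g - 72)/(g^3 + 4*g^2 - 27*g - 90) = (g - 4)/(g - 5)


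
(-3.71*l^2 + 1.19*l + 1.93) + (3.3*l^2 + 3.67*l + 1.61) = -0.41*l^2 + 4.86*l + 3.54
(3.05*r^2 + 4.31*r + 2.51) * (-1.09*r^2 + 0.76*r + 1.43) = -3.3245*r^4 - 2.3799*r^3 + 4.9012*r^2 + 8.0709*r + 3.5893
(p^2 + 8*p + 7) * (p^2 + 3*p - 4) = p^4 + 11*p^3 + 27*p^2 - 11*p - 28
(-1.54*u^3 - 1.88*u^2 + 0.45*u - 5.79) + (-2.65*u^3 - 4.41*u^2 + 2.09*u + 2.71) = -4.19*u^3 - 6.29*u^2 + 2.54*u - 3.08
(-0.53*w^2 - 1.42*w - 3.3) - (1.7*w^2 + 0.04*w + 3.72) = -2.23*w^2 - 1.46*w - 7.02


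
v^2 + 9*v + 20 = (v + 4)*(v + 5)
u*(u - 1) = u^2 - u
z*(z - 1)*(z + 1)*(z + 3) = z^4 + 3*z^3 - z^2 - 3*z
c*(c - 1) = c^2 - c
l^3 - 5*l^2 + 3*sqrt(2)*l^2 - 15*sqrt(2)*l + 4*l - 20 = (l - 5)*(l + sqrt(2))*(l + 2*sqrt(2))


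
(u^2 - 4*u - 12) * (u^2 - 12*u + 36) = u^4 - 16*u^3 + 72*u^2 - 432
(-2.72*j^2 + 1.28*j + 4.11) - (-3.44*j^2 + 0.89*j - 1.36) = 0.72*j^2 + 0.39*j + 5.47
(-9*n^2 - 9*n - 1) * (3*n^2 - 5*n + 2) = -27*n^4 + 18*n^3 + 24*n^2 - 13*n - 2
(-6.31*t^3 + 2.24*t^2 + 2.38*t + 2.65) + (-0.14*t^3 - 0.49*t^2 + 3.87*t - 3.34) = -6.45*t^3 + 1.75*t^2 + 6.25*t - 0.69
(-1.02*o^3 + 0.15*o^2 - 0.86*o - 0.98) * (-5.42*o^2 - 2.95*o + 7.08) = 5.5284*o^5 + 2.196*o^4 - 3.0029*o^3 + 8.9106*o^2 - 3.1978*o - 6.9384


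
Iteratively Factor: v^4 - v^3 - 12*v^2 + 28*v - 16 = (v - 1)*(v^3 - 12*v + 16) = (v - 2)*(v - 1)*(v^2 + 2*v - 8) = (v - 2)^2*(v - 1)*(v + 4)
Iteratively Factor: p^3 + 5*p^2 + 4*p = (p + 4)*(p^2 + p) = p*(p + 4)*(p + 1)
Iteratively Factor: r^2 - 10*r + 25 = (r - 5)*(r - 5)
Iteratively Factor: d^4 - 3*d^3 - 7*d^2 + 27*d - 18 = (d - 1)*(d^3 - 2*d^2 - 9*d + 18) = (d - 1)*(d + 3)*(d^2 - 5*d + 6) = (d - 3)*(d - 1)*(d + 3)*(d - 2)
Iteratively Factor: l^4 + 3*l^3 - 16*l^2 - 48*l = (l)*(l^3 + 3*l^2 - 16*l - 48) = l*(l + 4)*(l^2 - l - 12) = l*(l - 4)*(l + 4)*(l + 3)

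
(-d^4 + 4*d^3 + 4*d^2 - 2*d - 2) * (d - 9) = -d^5 + 13*d^4 - 32*d^3 - 38*d^2 + 16*d + 18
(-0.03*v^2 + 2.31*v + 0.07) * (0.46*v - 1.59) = -0.0138*v^3 + 1.1103*v^2 - 3.6407*v - 0.1113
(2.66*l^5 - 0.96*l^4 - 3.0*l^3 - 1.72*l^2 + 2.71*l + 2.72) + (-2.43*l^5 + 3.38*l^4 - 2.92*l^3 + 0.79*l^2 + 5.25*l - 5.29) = 0.23*l^5 + 2.42*l^4 - 5.92*l^3 - 0.93*l^2 + 7.96*l - 2.57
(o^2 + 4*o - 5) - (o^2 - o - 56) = 5*o + 51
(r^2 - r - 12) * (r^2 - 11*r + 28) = r^4 - 12*r^3 + 27*r^2 + 104*r - 336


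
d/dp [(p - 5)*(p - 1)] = 2*p - 6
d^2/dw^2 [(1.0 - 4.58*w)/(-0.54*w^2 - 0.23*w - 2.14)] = ((1.08*w + 0.23)*(2.16*w + 0.46)*(4.58*w - 1.0) - (14.8392*w + 1.0268)*(0.54*w^2 + 0.23*w + 2.14))/(0.54*w^2 + 0.23*w + 2.14)^3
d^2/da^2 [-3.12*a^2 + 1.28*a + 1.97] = -6.24000000000000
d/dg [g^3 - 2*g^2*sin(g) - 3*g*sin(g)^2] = -2*g^2*cos(g) + 3*g^2 - 4*g*sin(g) - 3*g*sin(2*g) - 3*sin(g)^2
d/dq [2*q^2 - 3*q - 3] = 4*q - 3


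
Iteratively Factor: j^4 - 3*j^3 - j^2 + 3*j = (j)*(j^3 - 3*j^2 - j + 3) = j*(j + 1)*(j^2 - 4*j + 3) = j*(j - 3)*(j + 1)*(j - 1)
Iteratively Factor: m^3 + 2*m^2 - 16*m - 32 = (m - 4)*(m^2 + 6*m + 8) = (m - 4)*(m + 2)*(m + 4)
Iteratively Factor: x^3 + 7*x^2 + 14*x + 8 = (x + 2)*(x^2 + 5*x + 4) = (x + 2)*(x + 4)*(x + 1)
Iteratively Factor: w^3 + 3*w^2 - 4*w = (w + 4)*(w^2 - w) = w*(w + 4)*(w - 1)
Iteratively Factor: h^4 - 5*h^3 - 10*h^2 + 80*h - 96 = (h - 3)*(h^3 - 2*h^2 - 16*h + 32) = (h - 3)*(h + 4)*(h^2 - 6*h + 8) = (h - 3)*(h - 2)*(h + 4)*(h - 4)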